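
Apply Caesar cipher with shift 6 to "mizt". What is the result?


Caesar cipher: shift "mizt" by 6
  'm' (pos 12) + 6 = pos 18 = 's'
  'i' (pos 8) + 6 = pos 14 = 'o'
  'z' (pos 25) + 6 = pos 5 = 'f'
  't' (pos 19) + 6 = pos 25 = 'z'
Result: sofz

sofz


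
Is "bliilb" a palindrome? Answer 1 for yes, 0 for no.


Input: bliilb
Reversed: bliilb
  Compare pos 0 ('b') with pos 5 ('b'): match
  Compare pos 1 ('l') with pos 4 ('l'): match
  Compare pos 2 ('i') with pos 3 ('i'): match
Result: palindrome

1


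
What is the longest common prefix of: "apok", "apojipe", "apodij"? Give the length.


Words: apok, apojipe, apodij
  Position 0: all 'a' => match
  Position 1: all 'p' => match
  Position 2: all 'o' => match
  Position 3: ('k', 'j', 'd') => mismatch, stop
LCP = "apo" (length 3)

3


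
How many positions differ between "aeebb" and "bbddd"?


Comparing "aeebb" and "bbddd" position by position:
  Position 0: 'a' vs 'b' => DIFFER
  Position 1: 'e' vs 'b' => DIFFER
  Position 2: 'e' vs 'd' => DIFFER
  Position 3: 'b' vs 'd' => DIFFER
  Position 4: 'b' vs 'd' => DIFFER
Positions that differ: 5

5


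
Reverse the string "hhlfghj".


Input: hhlfghj
Reading characters right to left:
  Position 6: 'j'
  Position 5: 'h'
  Position 4: 'g'
  Position 3: 'f'
  Position 2: 'l'
  Position 1: 'h'
  Position 0: 'h'
Reversed: jhgflhh

jhgflhh


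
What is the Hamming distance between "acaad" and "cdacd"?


Comparing "acaad" and "cdacd" position by position:
  Position 0: 'a' vs 'c' => differ
  Position 1: 'c' vs 'd' => differ
  Position 2: 'a' vs 'a' => same
  Position 3: 'a' vs 'c' => differ
  Position 4: 'd' vs 'd' => same
Total differences (Hamming distance): 3

3


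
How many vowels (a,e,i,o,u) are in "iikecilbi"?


Input: iikecilbi
Checking each character:
  'i' at position 0: vowel (running total: 1)
  'i' at position 1: vowel (running total: 2)
  'k' at position 2: consonant
  'e' at position 3: vowel (running total: 3)
  'c' at position 4: consonant
  'i' at position 5: vowel (running total: 4)
  'l' at position 6: consonant
  'b' at position 7: consonant
  'i' at position 8: vowel (running total: 5)
Total vowels: 5

5


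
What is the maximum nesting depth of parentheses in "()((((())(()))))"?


Input: "()((((())(()))))"
Tracking depth:
  Position 0 '(': depth becomes 1
  Position 1 ')': depth becomes 0
  Position 2 '(': depth becomes 1
  Position 3 '(': depth becomes 2
  Position 4 '(': depth becomes 3
  Position 5 '(': depth becomes 4
  Position 6 '(': depth becomes 5
  Position 7 ')': depth becomes 4
  Position 8 ')': depth becomes 3
  Position 9 '(': depth becomes 4
  Position 10 '(': depth becomes 5
  Position 11 ')': depth becomes 4
  Position 12 ')': depth becomes 3
  Position 13 ')': depth becomes 2
  Position 14 ')': depth becomes 1
  Position 15 ')': depth becomes 0
Maximum depth reached: 5

5


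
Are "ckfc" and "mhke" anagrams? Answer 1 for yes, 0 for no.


Strings: "ckfc", "mhke"
Sorted first:  ccfk
Sorted second: ehkm
Differ at position 0: 'c' vs 'e' => not anagrams

0


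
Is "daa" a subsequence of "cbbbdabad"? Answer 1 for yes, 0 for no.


Check if "daa" is a subsequence of "cbbbdabad"
Greedy scan:
  Position 0 ('c'): no match needed
  Position 1 ('b'): no match needed
  Position 2 ('b'): no match needed
  Position 3 ('b'): no match needed
  Position 4 ('d'): matches sub[0] = 'd'
  Position 5 ('a'): matches sub[1] = 'a'
  Position 6 ('b'): no match needed
  Position 7 ('a'): matches sub[2] = 'a'
  Position 8 ('d'): no match needed
All 3 characters matched => is a subsequence

1


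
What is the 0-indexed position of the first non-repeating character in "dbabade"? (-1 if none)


Input: dbabade
Character frequencies:
  'a': 2
  'b': 2
  'd': 2
  'e': 1
Scanning left to right for freq == 1:
  Position 0 ('d'): freq=2, skip
  Position 1 ('b'): freq=2, skip
  Position 2 ('a'): freq=2, skip
  Position 3 ('b'): freq=2, skip
  Position 4 ('a'): freq=2, skip
  Position 5 ('d'): freq=2, skip
  Position 6 ('e'): unique! => answer = 6

6


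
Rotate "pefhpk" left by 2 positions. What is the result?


Input: "pefhpk", rotate left by 2
First 2 characters: "pe"
Remaining characters: "fhpk"
Concatenate remaining + first: "fhpk" + "pe" = "fhpkpe"

fhpkpe


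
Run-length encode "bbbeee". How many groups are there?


Input: bbbeee
Scanning for consecutive runs:
  Group 1: 'b' x 3 (positions 0-2)
  Group 2: 'e' x 3 (positions 3-5)
Total groups: 2

2


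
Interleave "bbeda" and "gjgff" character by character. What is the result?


Interleaving "bbeda" and "gjgff":
  Position 0: 'b' from first, 'g' from second => "bg"
  Position 1: 'b' from first, 'j' from second => "bj"
  Position 2: 'e' from first, 'g' from second => "eg"
  Position 3: 'd' from first, 'f' from second => "df"
  Position 4: 'a' from first, 'f' from second => "af"
Result: bgbjegdfaf

bgbjegdfaf


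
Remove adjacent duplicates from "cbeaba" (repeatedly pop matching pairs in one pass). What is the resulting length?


Input: cbeaba
Stack-based adjacent duplicate removal:
  Read 'c': push. Stack: c
  Read 'b': push. Stack: cb
  Read 'e': push. Stack: cbe
  Read 'a': push. Stack: cbea
  Read 'b': push. Stack: cbeab
  Read 'a': push. Stack: cbeaba
Final stack: "cbeaba" (length 6)

6


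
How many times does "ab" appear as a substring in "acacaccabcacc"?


Searching for "ab" in "acacaccabcacc"
Scanning each position:
  Position 0: "ac" => no
  Position 1: "ca" => no
  Position 2: "ac" => no
  Position 3: "ca" => no
  Position 4: "ac" => no
  Position 5: "cc" => no
  Position 6: "ca" => no
  Position 7: "ab" => MATCH
  Position 8: "bc" => no
  Position 9: "ca" => no
  Position 10: "ac" => no
  Position 11: "cc" => no
Total occurrences: 1

1


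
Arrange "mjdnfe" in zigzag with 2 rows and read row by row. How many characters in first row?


Zigzag "mjdnfe" into 2 rows:
Placing characters:
  'm' => row 0
  'j' => row 1
  'd' => row 0
  'n' => row 1
  'f' => row 0
  'e' => row 1
Rows:
  Row 0: "mdf"
  Row 1: "jne"
First row length: 3

3


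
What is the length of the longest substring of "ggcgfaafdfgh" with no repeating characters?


Input: "ggcgfaafdfgh"
Sliding window (track last position of each char):
  Position 0 ('g'): window [0,0] length 1 -- new best
  Position 1 ('g'): repeat (last at 0), move window start to 1
  Position 1 ('g'): window [1,1] length 1
  Position 2 ('c'): window [1,2] length 2 -- new best
  Position 3 ('g'): repeat (last at 1), move window start to 2
  Position 3 ('g'): window [2,3] length 2
  Position 4 ('f'): window [2,4] length 3 -- new best
  Position 5 ('a'): window [2,5] length 4 -- new best
  Position 6 ('a'): repeat (last at 5), move window start to 6
  Position 6 ('a'): window [6,6] length 1
  Position 7 ('f'): window [6,7] length 2
  Position 8 ('d'): window [6,8] length 3
  Position 9 ('f'): repeat (last at 7), move window start to 8
  Position 9 ('f'): window [8,9] length 2
  Position 10 ('g'): window [8,10] length 3
  Position 11 ('h'): window [8,11] length 4
Longest substring with no repeats: "cgfa" with length 4

4


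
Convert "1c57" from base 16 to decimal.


Input: "1c57" in base 16
Positional expansion:
  Digit '1' (value 1) x 16^3 = 4096
  Digit 'c' (value 12) x 16^2 = 3072
  Digit '5' (value 5) x 16^1 = 80
  Digit '7' (value 7) x 16^0 = 7
Sum = 7255

7255


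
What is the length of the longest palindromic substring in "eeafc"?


Input: "eeafc"
Checking substrings for palindromes:
  [0:2] "ee" (len 2) => palindrome
Longest palindromic substring: "ee" with length 2

2


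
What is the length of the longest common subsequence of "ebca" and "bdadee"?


LCS of "ebca" and "bdadee"
DP table:
           b    d    a    d    e    e
      0    0    0    0    0    0    0
  e   0    0    0    0    0    1    1
  b   0    1    1    1    1    1    1
  c   0    1    1    1    1    1    1
  a   0    1    1    2    2    2    2
LCS length = dp[4][6] = 2

2


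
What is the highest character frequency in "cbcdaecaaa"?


Input: cbcdaecaaa
Character counts:
  'a': 4
  'b': 1
  'c': 3
  'd': 1
  'e': 1
Maximum frequency: 4

4


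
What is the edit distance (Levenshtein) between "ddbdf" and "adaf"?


Computing edit distance: "ddbdf" -> "adaf"
DP table:
           a    d    a    f
      0    1    2    3    4
  d   1    1    1    2    3
  d   2    2    1    2    3
  b   3    3    2    2    3
  d   4    4    3    3    3
  f   5    5    4    4    3
Edit distance = dp[5][4] = 3

3


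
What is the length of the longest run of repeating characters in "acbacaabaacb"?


Input: "acbacaabaacb"
Scanning for longest run:
  Position 1 ('c'): new char, reset run to 1
  Position 2 ('b'): new char, reset run to 1
  Position 3 ('a'): new char, reset run to 1
  Position 4 ('c'): new char, reset run to 1
  Position 5 ('a'): new char, reset run to 1
  Position 6 ('a'): continues run of 'a', length=2
  Position 7 ('b'): new char, reset run to 1
  Position 8 ('a'): new char, reset run to 1
  Position 9 ('a'): continues run of 'a', length=2
  Position 10 ('c'): new char, reset run to 1
  Position 11 ('b'): new char, reset run to 1
Longest run: 'a' with length 2

2


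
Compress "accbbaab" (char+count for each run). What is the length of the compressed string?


Input: accbbaab
Runs:
  'a' x 1 => "a1"
  'c' x 2 => "c2"
  'b' x 2 => "b2"
  'a' x 2 => "a2"
  'b' x 1 => "b1"
Compressed: "a1c2b2a2b1"
Compressed length: 10

10


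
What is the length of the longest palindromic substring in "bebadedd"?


Input: "bebadedd"
Checking substrings for palindromes:
  [0:3] "beb" (len 3) => palindrome
  [4:7] "ded" (len 3) => palindrome
  [6:8] "dd" (len 2) => palindrome
Longest palindromic substring: "beb" with length 3

3


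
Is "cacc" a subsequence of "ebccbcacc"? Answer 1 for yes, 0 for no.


Check if "cacc" is a subsequence of "ebccbcacc"
Greedy scan:
  Position 0 ('e'): no match needed
  Position 1 ('b'): no match needed
  Position 2 ('c'): matches sub[0] = 'c'
  Position 3 ('c'): no match needed
  Position 4 ('b'): no match needed
  Position 5 ('c'): no match needed
  Position 6 ('a'): matches sub[1] = 'a'
  Position 7 ('c'): matches sub[2] = 'c'
  Position 8 ('c'): matches sub[3] = 'c'
All 4 characters matched => is a subsequence

1


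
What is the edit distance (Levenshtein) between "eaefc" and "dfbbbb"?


Computing edit distance: "eaefc" -> "dfbbbb"
DP table:
           d    f    b    b    b    b
      0    1    2    3    4    5    6
  e   1    1    2    3    4    5    6
  a   2    2    2    3    4    5    6
  e   3    3    3    3    4    5    6
  f   4    4    3    4    4    5    6
  c   5    5    4    4    5    5    6
Edit distance = dp[5][6] = 6

6


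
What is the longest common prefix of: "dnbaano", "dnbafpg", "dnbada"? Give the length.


Words: dnbaano, dnbafpg, dnbada
  Position 0: all 'd' => match
  Position 1: all 'n' => match
  Position 2: all 'b' => match
  Position 3: all 'a' => match
  Position 4: ('a', 'f', 'd') => mismatch, stop
LCP = "dnba" (length 4)

4


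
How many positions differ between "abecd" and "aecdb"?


Comparing "abecd" and "aecdb" position by position:
  Position 0: 'a' vs 'a' => same
  Position 1: 'b' vs 'e' => DIFFER
  Position 2: 'e' vs 'c' => DIFFER
  Position 3: 'c' vs 'd' => DIFFER
  Position 4: 'd' vs 'b' => DIFFER
Positions that differ: 4

4


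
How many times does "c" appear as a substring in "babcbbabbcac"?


Searching for "c" in "babcbbabbcac"
Scanning each position:
  Position 0: "b" => no
  Position 1: "a" => no
  Position 2: "b" => no
  Position 3: "c" => MATCH
  Position 4: "b" => no
  Position 5: "b" => no
  Position 6: "a" => no
  Position 7: "b" => no
  Position 8: "b" => no
  Position 9: "c" => MATCH
  Position 10: "a" => no
  Position 11: "c" => MATCH
Total occurrences: 3

3


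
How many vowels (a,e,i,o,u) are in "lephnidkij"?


Input: lephnidkij
Checking each character:
  'l' at position 0: consonant
  'e' at position 1: vowel (running total: 1)
  'p' at position 2: consonant
  'h' at position 3: consonant
  'n' at position 4: consonant
  'i' at position 5: vowel (running total: 2)
  'd' at position 6: consonant
  'k' at position 7: consonant
  'i' at position 8: vowel (running total: 3)
  'j' at position 9: consonant
Total vowels: 3

3


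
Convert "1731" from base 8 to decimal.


Input: "1731" in base 8
Positional expansion:
  Digit '1' (value 1) x 8^3 = 512
  Digit '7' (value 7) x 8^2 = 448
  Digit '3' (value 3) x 8^1 = 24
  Digit '1' (value 1) x 8^0 = 1
Sum = 985

985


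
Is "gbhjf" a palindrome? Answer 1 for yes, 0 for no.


Input: gbhjf
Reversed: fjhbg
  Compare pos 0 ('g') with pos 4 ('f'): MISMATCH
  Compare pos 1 ('b') with pos 3 ('j'): MISMATCH
Result: not a palindrome

0


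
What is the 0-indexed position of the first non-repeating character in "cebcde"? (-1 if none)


Input: cebcde
Character frequencies:
  'b': 1
  'c': 2
  'd': 1
  'e': 2
Scanning left to right for freq == 1:
  Position 0 ('c'): freq=2, skip
  Position 1 ('e'): freq=2, skip
  Position 2 ('b'): unique! => answer = 2

2


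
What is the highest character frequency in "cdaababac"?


Input: cdaababac
Character counts:
  'a': 4
  'b': 2
  'c': 2
  'd': 1
Maximum frequency: 4

4


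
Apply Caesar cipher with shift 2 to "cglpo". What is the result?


Caesar cipher: shift "cglpo" by 2
  'c' (pos 2) + 2 = pos 4 = 'e'
  'g' (pos 6) + 2 = pos 8 = 'i'
  'l' (pos 11) + 2 = pos 13 = 'n'
  'p' (pos 15) + 2 = pos 17 = 'r'
  'o' (pos 14) + 2 = pos 16 = 'q'
Result: einrq

einrq


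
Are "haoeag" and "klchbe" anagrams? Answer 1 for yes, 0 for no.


Strings: "haoeag", "klchbe"
Sorted first:  aaegho
Sorted second: bcehkl
Differ at position 0: 'a' vs 'b' => not anagrams

0


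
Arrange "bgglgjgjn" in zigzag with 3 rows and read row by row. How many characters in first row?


Zigzag "bgglgjgjn" into 3 rows:
Placing characters:
  'b' => row 0
  'g' => row 1
  'g' => row 2
  'l' => row 1
  'g' => row 0
  'j' => row 1
  'g' => row 2
  'j' => row 1
  'n' => row 0
Rows:
  Row 0: "bgn"
  Row 1: "gljj"
  Row 2: "gg"
First row length: 3

3


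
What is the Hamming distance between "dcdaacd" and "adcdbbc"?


Comparing "dcdaacd" and "adcdbbc" position by position:
  Position 0: 'd' vs 'a' => differ
  Position 1: 'c' vs 'd' => differ
  Position 2: 'd' vs 'c' => differ
  Position 3: 'a' vs 'd' => differ
  Position 4: 'a' vs 'b' => differ
  Position 5: 'c' vs 'b' => differ
  Position 6: 'd' vs 'c' => differ
Total differences (Hamming distance): 7

7


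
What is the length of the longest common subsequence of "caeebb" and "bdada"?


LCS of "caeebb" and "bdada"
DP table:
           b    d    a    d    a
      0    0    0    0    0    0
  c   0    0    0    0    0    0
  a   0    0    0    1    1    1
  e   0    0    0    1    1    1
  e   0    0    0    1    1    1
  b   0    1    1    1    1    1
  b   0    1    1    1    1    1
LCS length = dp[6][5] = 1

1


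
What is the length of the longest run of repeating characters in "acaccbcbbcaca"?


Input: "acaccbcbbcaca"
Scanning for longest run:
  Position 1 ('c'): new char, reset run to 1
  Position 2 ('a'): new char, reset run to 1
  Position 3 ('c'): new char, reset run to 1
  Position 4 ('c'): continues run of 'c', length=2
  Position 5 ('b'): new char, reset run to 1
  Position 6 ('c'): new char, reset run to 1
  Position 7 ('b'): new char, reset run to 1
  Position 8 ('b'): continues run of 'b', length=2
  Position 9 ('c'): new char, reset run to 1
  Position 10 ('a'): new char, reset run to 1
  Position 11 ('c'): new char, reset run to 1
  Position 12 ('a'): new char, reset run to 1
Longest run: 'c' with length 2

2


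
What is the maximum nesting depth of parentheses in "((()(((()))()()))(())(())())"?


Input: "((()(((()))()()))(())(())())"
Tracking depth:
  Position 0 '(': depth becomes 1
  Position 1 '(': depth becomes 2
  Position 2 '(': depth becomes 3
  Position 3 ')': depth becomes 2
  Position 4 '(': depth becomes 3
  Position 5 '(': depth becomes 4
  Position 6 '(': depth becomes 5
  Position 7 '(': depth becomes 6
  Position 8 ')': depth becomes 5
  Position 9 ')': depth becomes 4
  Position 10 ')': depth becomes 3
  Position 11 '(': depth becomes 4
  Position 12 ')': depth becomes 3
  Position 13 '(': depth becomes 4
  Position 14 ')': depth becomes 3
  Position 15 ')': depth becomes 2
  Position 16 ')': depth becomes 1
  Position 17 '(': depth becomes 2
  Position 18 '(': depth becomes 3
  Position 19 ')': depth becomes 2
  Position 20 ')': depth becomes 1
  Position 21 '(': depth becomes 2
  Position 22 '(': depth becomes 3
  Position 23 ')': depth becomes 2
  Position 24 ')': depth becomes 1
  Position 25 '(': depth becomes 2
  Position 26 ')': depth becomes 1
  Position 27 ')': depth becomes 0
Maximum depth reached: 6

6


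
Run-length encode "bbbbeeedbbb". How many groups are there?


Input: bbbbeeedbbb
Scanning for consecutive runs:
  Group 1: 'b' x 4 (positions 0-3)
  Group 2: 'e' x 3 (positions 4-6)
  Group 3: 'd' x 1 (positions 7-7)
  Group 4: 'b' x 3 (positions 8-10)
Total groups: 4

4


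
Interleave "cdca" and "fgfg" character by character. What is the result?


Interleaving "cdca" and "fgfg":
  Position 0: 'c' from first, 'f' from second => "cf"
  Position 1: 'd' from first, 'g' from second => "dg"
  Position 2: 'c' from first, 'f' from second => "cf"
  Position 3: 'a' from first, 'g' from second => "ag"
Result: cfdgcfag

cfdgcfag


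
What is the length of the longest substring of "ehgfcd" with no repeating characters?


Input: "ehgfcd"
Sliding window (track last position of each char):
  Position 0 ('e'): window [0,0] length 1 -- new best
  Position 1 ('h'): window [0,1] length 2 -- new best
  Position 2 ('g'): window [0,2] length 3 -- new best
  Position 3 ('f'): window [0,3] length 4 -- new best
  Position 4 ('c'): window [0,4] length 5 -- new best
  Position 5 ('d'): window [0,5] length 6 -- new best
Longest substring with no repeats: "ehgfcd" with length 6

6


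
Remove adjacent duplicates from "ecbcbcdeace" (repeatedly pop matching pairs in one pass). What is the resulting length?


Input: ecbcbcdeace
Stack-based adjacent duplicate removal:
  Read 'e': push. Stack: e
  Read 'c': push. Stack: ec
  Read 'b': push. Stack: ecb
  Read 'c': push. Stack: ecbc
  Read 'b': push. Stack: ecbcb
  Read 'c': push. Stack: ecbcbc
  Read 'd': push. Stack: ecbcbcd
  Read 'e': push. Stack: ecbcbcde
  Read 'a': push. Stack: ecbcbcdea
  Read 'c': push. Stack: ecbcbcdeac
  Read 'e': push. Stack: ecbcbcdeace
Final stack: "ecbcbcdeace" (length 11)

11


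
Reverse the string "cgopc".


Input: cgopc
Reading characters right to left:
  Position 4: 'c'
  Position 3: 'p'
  Position 2: 'o'
  Position 1: 'g'
  Position 0: 'c'
Reversed: cpogc

cpogc


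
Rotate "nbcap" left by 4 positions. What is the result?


Input: "nbcap", rotate left by 4
First 4 characters: "nbca"
Remaining characters: "p"
Concatenate remaining + first: "p" + "nbca" = "pnbca"

pnbca


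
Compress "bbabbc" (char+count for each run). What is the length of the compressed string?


Input: bbabbc
Runs:
  'b' x 2 => "b2"
  'a' x 1 => "a1"
  'b' x 2 => "b2"
  'c' x 1 => "c1"
Compressed: "b2a1b2c1"
Compressed length: 8

8


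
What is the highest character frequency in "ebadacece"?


Input: ebadacece
Character counts:
  'a': 2
  'b': 1
  'c': 2
  'd': 1
  'e': 3
Maximum frequency: 3

3


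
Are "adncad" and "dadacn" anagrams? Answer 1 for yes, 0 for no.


Strings: "adncad", "dadacn"
Sorted first:  aacddn
Sorted second: aacddn
Sorted forms match => anagrams

1


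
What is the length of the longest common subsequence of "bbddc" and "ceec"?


LCS of "bbddc" and "ceec"
DP table:
           c    e    e    c
      0    0    0    0    0
  b   0    0    0    0    0
  b   0    0    0    0    0
  d   0    0    0    0    0
  d   0    0    0    0    0
  c   0    1    1    1    1
LCS length = dp[5][4] = 1

1


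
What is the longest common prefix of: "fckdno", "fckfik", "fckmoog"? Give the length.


Words: fckdno, fckfik, fckmoog
  Position 0: all 'f' => match
  Position 1: all 'c' => match
  Position 2: all 'k' => match
  Position 3: ('d', 'f', 'm') => mismatch, stop
LCP = "fck" (length 3)

3


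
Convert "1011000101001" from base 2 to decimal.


Input: "1011000101001" in base 2
Positional expansion:
  Digit '1' (value 1) x 2^12 = 4096
  Digit '0' (value 0) x 2^11 = 0
  Digit '1' (value 1) x 2^10 = 1024
  Digit '1' (value 1) x 2^9 = 512
  Digit '0' (value 0) x 2^8 = 0
  Digit '0' (value 0) x 2^7 = 0
  Digit '0' (value 0) x 2^6 = 0
  Digit '1' (value 1) x 2^5 = 32
  Digit '0' (value 0) x 2^4 = 0
  Digit '1' (value 1) x 2^3 = 8
  Digit '0' (value 0) x 2^2 = 0
  Digit '0' (value 0) x 2^1 = 0
  Digit '1' (value 1) x 2^0 = 1
Sum = 5673

5673


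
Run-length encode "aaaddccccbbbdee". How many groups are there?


Input: aaaddccccbbbdee
Scanning for consecutive runs:
  Group 1: 'a' x 3 (positions 0-2)
  Group 2: 'd' x 2 (positions 3-4)
  Group 3: 'c' x 4 (positions 5-8)
  Group 4: 'b' x 3 (positions 9-11)
  Group 5: 'd' x 1 (positions 12-12)
  Group 6: 'e' x 2 (positions 13-14)
Total groups: 6

6


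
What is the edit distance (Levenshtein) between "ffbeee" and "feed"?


Computing edit distance: "ffbeee" -> "feed"
DP table:
           f    e    e    d
      0    1    2    3    4
  f   1    0    1    2    3
  f   2    1    1    2    3
  b   3    2    2    2    3
  e   4    3    2    2    3
  e   5    4    3    2    3
  e   6    5    4    3    3
Edit distance = dp[6][4] = 3

3


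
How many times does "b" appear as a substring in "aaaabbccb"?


Searching for "b" in "aaaabbccb"
Scanning each position:
  Position 0: "a" => no
  Position 1: "a" => no
  Position 2: "a" => no
  Position 3: "a" => no
  Position 4: "b" => MATCH
  Position 5: "b" => MATCH
  Position 6: "c" => no
  Position 7: "c" => no
  Position 8: "b" => MATCH
Total occurrences: 3

3


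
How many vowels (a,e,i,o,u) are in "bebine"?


Input: bebine
Checking each character:
  'b' at position 0: consonant
  'e' at position 1: vowel (running total: 1)
  'b' at position 2: consonant
  'i' at position 3: vowel (running total: 2)
  'n' at position 4: consonant
  'e' at position 5: vowel (running total: 3)
Total vowels: 3

3


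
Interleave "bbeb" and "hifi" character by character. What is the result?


Interleaving "bbeb" and "hifi":
  Position 0: 'b' from first, 'h' from second => "bh"
  Position 1: 'b' from first, 'i' from second => "bi"
  Position 2: 'e' from first, 'f' from second => "ef"
  Position 3: 'b' from first, 'i' from second => "bi"
Result: bhbiefbi

bhbiefbi


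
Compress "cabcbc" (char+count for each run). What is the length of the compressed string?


Input: cabcbc
Runs:
  'c' x 1 => "c1"
  'a' x 1 => "a1"
  'b' x 1 => "b1"
  'c' x 1 => "c1"
  'b' x 1 => "b1"
  'c' x 1 => "c1"
Compressed: "c1a1b1c1b1c1"
Compressed length: 12

12


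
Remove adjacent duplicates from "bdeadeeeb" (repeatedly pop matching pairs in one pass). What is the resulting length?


Input: bdeadeeeb
Stack-based adjacent duplicate removal:
  Read 'b': push. Stack: b
  Read 'd': push. Stack: bd
  Read 'e': push. Stack: bde
  Read 'a': push. Stack: bdea
  Read 'd': push. Stack: bdead
  Read 'e': push. Stack: bdeade
  Read 'e': matches stack top 'e' => pop. Stack: bdead
  Read 'e': push. Stack: bdeade
  Read 'b': push. Stack: bdeadeb
Final stack: "bdeadeb" (length 7)

7


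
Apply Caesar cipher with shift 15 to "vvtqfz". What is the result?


Caesar cipher: shift "vvtqfz" by 15
  'v' (pos 21) + 15 = pos 10 = 'k'
  'v' (pos 21) + 15 = pos 10 = 'k'
  't' (pos 19) + 15 = pos 8 = 'i'
  'q' (pos 16) + 15 = pos 5 = 'f'
  'f' (pos 5) + 15 = pos 20 = 'u'
  'z' (pos 25) + 15 = pos 14 = 'o'
Result: kkifuo

kkifuo


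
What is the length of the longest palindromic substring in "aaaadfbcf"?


Input: "aaaadfbcf"
Checking substrings for palindromes:
  [0:4] "aaaa" (len 4) => palindrome
  [0:3] "aaa" (len 3) => palindrome
  [1:4] "aaa" (len 3) => palindrome
  [0:2] "aa" (len 2) => palindrome
  [1:3] "aa" (len 2) => palindrome
  [2:4] "aa" (len 2) => palindrome
Longest palindromic substring: "aaaa" with length 4

4


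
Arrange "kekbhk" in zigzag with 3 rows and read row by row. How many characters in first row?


Zigzag "kekbhk" into 3 rows:
Placing characters:
  'k' => row 0
  'e' => row 1
  'k' => row 2
  'b' => row 1
  'h' => row 0
  'k' => row 1
Rows:
  Row 0: "kh"
  Row 1: "ebk"
  Row 2: "k"
First row length: 2

2


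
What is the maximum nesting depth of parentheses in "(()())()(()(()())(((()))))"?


Input: "(()())()(()(()())(((()))))"
Tracking depth:
  Position 0 '(': depth becomes 1
  Position 1 '(': depth becomes 2
  Position 2 ')': depth becomes 1
  Position 3 '(': depth becomes 2
  Position 4 ')': depth becomes 1
  Position 5 ')': depth becomes 0
  Position 6 '(': depth becomes 1
  Position 7 ')': depth becomes 0
  Position 8 '(': depth becomes 1
  Position 9 '(': depth becomes 2
  Position 10 ')': depth becomes 1
  Position 11 '(': depth becomes 2
  Position 12 '(': depth becomes 3
  Position 13 ')': depth becomes 2
  Position 14 '(': depth becomes 3
  Position 15 ')': depth becomes 2
  Position 16 ')': depth becomes 1
  Position 17 '(': depth becomes 2
  Position 18 '(': depth becomes 3
  Position 19 '(': depth becomes 4
  Position 20 '(': depth becomes 5
  Position 21 ')': depth becomes 4
  Position 22 ')': depth becomes 3
  Position 23 ')': depth becomes 2
  Position 24 ')': depth becomes 1
  Position 25 ')': depth becomes 0
Maximum depth reached: 5

5


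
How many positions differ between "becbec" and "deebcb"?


Comparing "becbec" and "deebcb" position by position:
  Position 0: 'b' vs 'd' => DIFFER
  Position 1: 'e' vs 'e' => same
  Position 2: 'c' vs 'e' => DIFFER
  Position 3: 'b' vs 'b' => same
  Position 4: 'e' vs 'c' => DIFFER
  Position 5: 'c' vs 'b' => DIFFER
Positions that differ: 4

4


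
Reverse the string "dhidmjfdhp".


Input: dhidmjfdhp
Reading characters right to left:
  Position 9: 'p'
  Position 8: 'h'
  Position 7: 'd'
  Position 6: 'f'
  Position 5: 'j'
  Position 4: 'm'
  Position 3: 'd'
  Position 2: 'i'
  Position 1: 'h'
  Position 0: 'd'
Reversed: phdfjmdihd

phdfjmdihd


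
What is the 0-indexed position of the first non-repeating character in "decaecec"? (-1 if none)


Input: decaecec
Character frequencies:
  'a': 1
  'c': 3
  'd': 1
  'e': 3
Scanning left to right for freq == 1:
  Position 0 ('d'): unique! => answer = 0

0


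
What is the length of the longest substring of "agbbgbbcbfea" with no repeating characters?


Input: "agbbgbbcbfea"
Sliding window (track last position of each char):
  Position 0 ('a'): window [0,0] length 1 -- new best
  Position 1 ('g'): window [0,1] length 2 -- new best
  Position 2 ('b'): window [0,2] length 3 -- new best
  Position 3 ('b'): repeat (last at 2), move window start to 3
  Position 3 ('b'): window [3,3] length 1
  Position 4 ('g'): window [3,4] length 2
  Position 5 ('b'): repeat (last at 3), move window start to 4
  Position 5 ('b'): window [4,5] length 2
  Position 6 ('b'): repeat (last at 5), move window start to 6
  Position 6 ('b'): window [6,6] length 1
  Position 7 ('c'): window [6,7] length 2
  Position 8 ('b'): repeat (last at 6), move window start to 7
  Position 8 ('b'): window [7,8] length 2
  Position 9 ('f'): window [7,9] length 3
  Position 10 ('e'): window [7,10] length 4 -- new best
  Position 11 ('a'): window [7,11] length 5 -- new best
Longest substring with no repeats: "cbfea" with length 5

5


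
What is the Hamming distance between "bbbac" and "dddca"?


Comparing "bbbac" and "dddca" position by position:
  Position 0: 'b' vs 'd' => differ
  Position 1: 'b' vs 'd' => differ
  Position 2: 'b' vs 'd' => differ
  Position 3: 'a' vs 'c' => differ
  Position 4: 'c' vs 'a' => differ
Total differences (Hamming distance): 5

5


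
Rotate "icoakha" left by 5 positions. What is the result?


Input: "icoakha", rotate left by 5
First 5 characters: "icoak"
Remaining characters: "ha"
Concatenate remaining + first: "ha" + "icoak" = "haicoak"

haicoak


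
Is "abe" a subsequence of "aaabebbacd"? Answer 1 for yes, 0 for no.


Check if "abe" is a subsequence of "aaabebbacd"
Greedy scan:
  Position 0 ('a'): matches sub[0] = 'a'
  Position 1 ('a'): no match needed
  Position 2 ('a'): no match needed
  Position 3 ('b'): matches sub[1] = 'b'
  Position 4 ('e'): matches sub[2] = 'e'
  Position 5 ('b'): no match needed
  Position 6 ('b'): no match needed
  Position 7 ('a'): no match needed
  Position 8 ('c'): no match needed
  Position 9 ('d'): no match needed
All 3 characters matched => is a subsequence

1


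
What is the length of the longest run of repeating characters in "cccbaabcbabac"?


Input: "cccbaabcbabac"
Scanning for longest run:
  Position 1 ('c'): continues run of 'c', length=2
  Position 2 ('c'): continues run of 'c', length=3
  Position 3 ('b'): new char, reset run to 1
  Position 4 ('a'): new char, reset run to 1
  Position 5 ('a'): continues run of 'a', length=2
  Position 6 ('b'): new char, reset run to 1
  Position 7 ('c'): new char, reset run to 1
  Position 8 ('b'): new char, reset run to 1
  Position 9 ('a'): new char, reset run to 1
  Position 10 ('b'): new char, reset run to 1
  Position 11 ('a'): new char, reset run to 1
  Position 12 ('c'): new char, reset run to 1
Longest run: 'c' with length 3

3


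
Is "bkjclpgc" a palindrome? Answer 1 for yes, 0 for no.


Input: bkjclpgc
Reversed: cgplcjkb
  Compare pos 0 ('b') with pos 7 ('c'): MISMATCH
  Compare pos 1 ('k') with pos 6 ('g'): MISMATCH
  Compare pos 2 ('j') with pos 5 ('p'): MISMATCH
  Compare pos 3 ('c') with pos 4 ('l'): MISMATCH
Result: not a palindrome

0


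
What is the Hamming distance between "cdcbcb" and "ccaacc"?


Comparing "cdcbcb" and "ccaacc" position by position:
  Position 0: 'c' vs 'c' => same
  Position 1: 'd' vs 'c' => differ
  Position 2: 'c' vs 'a' => differ
  Position 3: 'b' vs 'a' => differ
  Position 4: 'c' vs 'c' => same
  Position 5: 'b' vs 'c' => differ
Total differences (Hamming distance): 4

4


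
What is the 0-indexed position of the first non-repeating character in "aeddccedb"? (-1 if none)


Input: aeddccedb
Character frequencies:
  'a': 1
  'b': 1
  'c': 2
  'd': 3
  'e': 2
Scanning left to right for freq == 1:
  Position 0 ('a'): unique! => answer = 0

0


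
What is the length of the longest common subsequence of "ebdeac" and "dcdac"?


LCS of "ebdeac" and "dcdac"
DP table:
           d    c    d    a    c
      0    0    0    0    0    0
  e   0    0    0    0    0    0
  b   0    0    0    0    0    0
  d   0    1    1    1    1    1
  e   0    1    1    1    1    1
  a   0    1    1    1    2    2
  c   0    1    2    2    2    3
LCS length = dp[6][5] = 3

3


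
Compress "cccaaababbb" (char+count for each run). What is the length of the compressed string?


Input: cccaaababbb
Runs:
  'c' x 3 => "c3"
  'a' x 3 => "a3"
  'b' x 1 => "b1"
  'a' x 1 => "a1"
  'b' x 3 => "b3"
Compressed: "c3a3b1a1b3"
Compressed length: 10

10


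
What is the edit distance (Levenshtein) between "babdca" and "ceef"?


Computing edit distance: "babdca" -> "ceef"
DP table:
           c    e    e    f
      0    1    2    3    4
  b   1    1    2    3    4
  a   2    2    2    3    4
  b   3    3    3    3    4
  d   4    4    4    4    4
  c   5    4    5    5    5
  a   6    5    5    6    6
Edit distance = dp[6][4] = 6

6


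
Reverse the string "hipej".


Input: hipej
Reading characters right to left:
  Position 4: 'j'
  Position 3: 'e'
  Position 2: 'p'
  Position 1: 'i'
  Position 0: 'h'
Reversed: jepih

jepih


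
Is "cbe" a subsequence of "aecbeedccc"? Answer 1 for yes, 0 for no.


Check if "cbe" is a subsequence of "aecbeedccc"
Greedy scan:
  Position 0 ('a'): no match needed
  Position 1 ('e'): no match needed
  Position 2 ('c'): matches sub[0] = 'c'
  Position 3 ('b'): matches sub[1] = 'b'
  Position 4 ('e'): matches sub[2] = 'e'
  Position 5 ('e'): no match needed
  Position 6 ('d'): no match needed
  Position 7 ('c'): no match needed
  Position 8 ('c'): no match needed
  Position 9 ('c'): no match needed
All 3 characters matched => is a subsequence

1


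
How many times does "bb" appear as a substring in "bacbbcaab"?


Searching for "bb" in "bacbbcaab"
Scanning each position:
  Position 0: "ba" => no
  Position 1: "ac" => no
  Position 2: "cb" => no
  Position 3: "bb" => MATCH
  Position 4: "bc" => no
  Position 5: "ca" => no
  Position 6: "aa" => no
  Position 7: "ab" => no
Total occurrences: 1

1


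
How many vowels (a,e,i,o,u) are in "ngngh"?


Input: ngngh
Checking each character:
  'n' at position 0: consonant
  'g' at position 1: consonant
  'n' at position 2: consonant
  'g' at position 3: consonant
  'h' at position 4: consonant
Total vowels: 0

0


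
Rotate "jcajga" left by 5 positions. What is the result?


Input: "jcajga", rotate left by 5
First 5 characters: "jcajg"
Remaining characters: "a"
Concatenate remaining + first: "a" + "jcajg" = "ajcajg"

ajcajg


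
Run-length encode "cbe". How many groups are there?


Input: cbe
Scanning for consecutive runs:
  Group 1: 'c' x 1 (positions 0-0)
  Group 2: 'b' x 1 (positions 1-1)
  Group 3: 'e' x 1 (positions 2-2)
Total groups: 3

3


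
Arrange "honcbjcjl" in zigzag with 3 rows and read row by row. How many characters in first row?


Zigzag "honcbjcjl" into 3 rows:
Placing characters:
  'h' => row 0
  'o' => row 1
  'n' => row 2
  'c' => row 1
  'b' => row 0
  'j' => row 1
  'c' => row 2
  'j' => row 1
  'l' => row 0
Rows:
  Row 0: "hbl"
  Row 1: "ocjj"
  Row 2: "nc"
First row length: 3

3


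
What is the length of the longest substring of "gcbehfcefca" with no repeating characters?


Input: "gcbehfcefca"
Sliding window (track last position of each char):
  Position 0 ('g'): window [0,0] length 1 -- new best
  Position 1 ('c'): window [0,1] length 2 -- new best
  Position 2 ('b'): window [0,2] length 3 -- new best
  Position 3 ('e'): window [0,3] length 4 -- new best
  Position 4 ('h'): window [0,4] length 5 -- new best
  Position 5 ('f'): window [0,5] length 6 -- new best
  Position 6 ('c'): repeat (last at 1), move window start to 2
  Position 6 ('c'): window [2,6] length 5
  Position 7 ('e'): repeat (last at 3), move window start to 4
  Position 7 ('e'): window [4,7] length 4
  Position 8 ('f'): repeat (last at 5), move window start to 6
  Position 8 ('f'): window [6,8] length 3
  Position 9 ('c'): repeat (last at 6), move window start to 7
  Position 9 ('c'): window [7,9] length 3
  Position 10 ('a'): window [7,10] length 4
Longest substring with no repeats: "gcbehf" with length 6

6


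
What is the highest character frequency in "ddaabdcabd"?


Input: ddaabdcabd
Character counts:
  'a': 3
  'b': 2
  'c': 1
  'd': 4
Maximum frequency: 4

4


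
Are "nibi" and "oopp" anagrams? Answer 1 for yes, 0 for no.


Strings: "nibi", "oopp"
Sorted first:  biin
Sorted second: oopp
Differ at position 0: 'b' vs 'o' => not anagrams

0


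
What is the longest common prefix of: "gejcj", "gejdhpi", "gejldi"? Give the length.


Words: gejcj, gejdhpi, gejldi
  Position 0: all 'g' => match
  Position 1: all 'e' => match
  Position 2: all 'j' => match
  Position 3: ('c', 'd', 'l') => mismatch, stop
LCP = "gej" (length 3)

3


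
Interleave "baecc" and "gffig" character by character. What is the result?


Interleaving "baecc" and "gffig":
  Position 0: 'b' from first, 'g' from second => "bg"
  Position 1: 'a' from first, 'f' from second => "af"
  Position 2: 'e' from first, 'f' from second => "ef"
  Position 3: 'c' from first, 'i' from second => "ci"
  Position 4: 'c' from first, 'g' from second => "cg"
Result: bgafefcicg

bgafefcicg


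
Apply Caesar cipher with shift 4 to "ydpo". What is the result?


Caesar cipher: shift "ydpo" by 4
  'y' (pos 24) + 4 = pos 2 = 'c'
  'd' (pos 3) + 4 = pos 7 = 'h'
  'p' (pos 15) + 4 = pos 19 = 't'
  'o' (pos 14) + 4 = pos 18 = 's'
Result: chts

chts


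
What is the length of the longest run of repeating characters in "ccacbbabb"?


Input: "ccacbbabb"
Scanning for longest run:
  Position 1 ('c'): continues run of 'c', length=2
  Position 2 ('a'): new char, reset run to 1
  Position 3 ('c'): new char, reset run to 1
  Position 4 ('b'): new char, reset run to 1
  Position 5 ('b'): continues run of 'b', length=2
  Position 6 ('a'): new char, reset run to 1
  Position 7 ('b'): new char, reset run to 1
  Position 8 ('b'): continues run of 'b', length=2
Longest run: 'c' with length 2

2


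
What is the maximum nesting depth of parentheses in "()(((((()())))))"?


Input: "()(((((()())))))"
Tracking depth:
  Position 0 '(': depth becomes 1
  Position 1 ')': depth becomes 0
  Position 2 '(': depth becomes 1
  Position 3 '(': depth becomes 2
  Position 4 '(': depth becomes 3
  Position 5 '(': depth becomes 4
  Position 6 '(': depth becomes 5
  Position 7 '(': depth becomes 6
  Position 8 ')': depth becomes 5
  Position 9 '(': depth becomes 6
  Position 10 ')': depth becomes 5
  Position 11 ')': depth becomes 4
  Position 12 ')': depth becomes 3
  Position 13 ')': depth becomes 2
  Position 14 ')': depth becomes 1
  Position 15 ')': depth becomes 0
Maximum depth reached: 6

6


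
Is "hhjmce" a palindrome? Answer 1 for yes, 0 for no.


Input: hhjmce
Reversed: ecmjhh
  Compare pos 0 ('h') with pos 5 ('e'): MISMATCH
  Compare pos 1 ('h') with pos 4 ('c'): MISMATCH
  Compare pos 2 ('j') with pos 3 ('m'): MISMATCH
Result: not a palindrome

0


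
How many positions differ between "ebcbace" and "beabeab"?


Comparing "ebcbace" and "beabeab" position by position:
  Position 0: 'e' vs 'b' => DIFFER
  Position 1: 'b' vs 'e' => DIFFER
  Position 2: 'c' vs 'a' => DIFFER
  Position 3: 'b' vs 'b' => same
  Position 4: 'a' vs 'e' => DIFFER
  Position 5: 'c' vs 'a' => DIFFER
  Position 6: 'e' vs 'b' => DIFFER
Positions that differ: 6

6


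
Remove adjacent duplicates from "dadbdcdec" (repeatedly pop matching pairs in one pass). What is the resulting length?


Input: dadbdcdec
Stack-based adjacent duplicate removal:
  Read 'd': push. Stack: d
  Read 'a': push. Stack: da
  Read 'd': push. Stack: dad
  Read 'b': push. Stack: dadb
  Read 'd': push. Stack: dadbd
  Read 'c': push. Stack: dadbdc
  Read 'd': push. Stack: dadbdcd
  Read 'e': push. Stack: dadbdcde
  Read 'c': push. Stack: dadbdcdec
Final stack: "dadbdcdec" (length 9)

9


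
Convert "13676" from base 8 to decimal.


Input: "13676" in base 8
Positional expansion:
  Digit '1' (value 1) x 8^4 = 4096
  Digit '3' (value 3) x 8^3 = 1536
  Digit '6' (value 6) x 8^2 = 384
  Digit '7' (value 7) x 8^1 = 56
  Digit '6' (value 6) x 8^0 = 6
Sum = 6078

6078


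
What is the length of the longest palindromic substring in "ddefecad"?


Input: "ddefecad"
Checking substrings for palindromes:
  [2:5] "efe" (len 3) => palindrome
  [0:2] "dd" (len 2) => palindrome
Longest palindromic substring: "efe" with length 3

3


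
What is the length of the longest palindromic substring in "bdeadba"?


Input: "bdeadba"
Checking substrings for palindromes:
  No multi-char palindromic substrings found
Longest palindromic substring: "b" with length 1

1


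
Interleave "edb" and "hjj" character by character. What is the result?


Interleaving "edb" and "hjj":
  Position 0: 'e' from first, 'h' from second => "eh"
  Position 1: 'd' from first, 'j' from second => "dj"
  Position 2: 'b' from first, 'j' from second => "bj"
Result: ehdjbj

ehdjbj


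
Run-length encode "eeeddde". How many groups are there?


Input: eeeddde
Scanning for consecutive runs:
  Group 1: 'e' x 3 (positions 0-2)
  Group 2: 'd' x 3 (positions 3-5)
  Group 3: 'e' x 1 (positions 6-6)
Total groups: 3

3


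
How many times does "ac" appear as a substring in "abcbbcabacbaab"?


Searching for "ac" in "abcbbcabacbaab"
Scanning each position:
  Position 0: "ab" => no
  Position 1: "bc" => no
  Position 2: "cb" => no
  Position 3: "bb" => no
  Position 4: "bc" => no
  Position 5: "ca" => no
  Position 6: "ab" => no
  Position 7: "ba" => no
  Position 8: "ac" => MATCH
  Position 9: "cb" => no
  Position 10: "ba" => no
  Position 11: "aa" => no
  Position 12: "ab" => no
Total occurrences: 1

1
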